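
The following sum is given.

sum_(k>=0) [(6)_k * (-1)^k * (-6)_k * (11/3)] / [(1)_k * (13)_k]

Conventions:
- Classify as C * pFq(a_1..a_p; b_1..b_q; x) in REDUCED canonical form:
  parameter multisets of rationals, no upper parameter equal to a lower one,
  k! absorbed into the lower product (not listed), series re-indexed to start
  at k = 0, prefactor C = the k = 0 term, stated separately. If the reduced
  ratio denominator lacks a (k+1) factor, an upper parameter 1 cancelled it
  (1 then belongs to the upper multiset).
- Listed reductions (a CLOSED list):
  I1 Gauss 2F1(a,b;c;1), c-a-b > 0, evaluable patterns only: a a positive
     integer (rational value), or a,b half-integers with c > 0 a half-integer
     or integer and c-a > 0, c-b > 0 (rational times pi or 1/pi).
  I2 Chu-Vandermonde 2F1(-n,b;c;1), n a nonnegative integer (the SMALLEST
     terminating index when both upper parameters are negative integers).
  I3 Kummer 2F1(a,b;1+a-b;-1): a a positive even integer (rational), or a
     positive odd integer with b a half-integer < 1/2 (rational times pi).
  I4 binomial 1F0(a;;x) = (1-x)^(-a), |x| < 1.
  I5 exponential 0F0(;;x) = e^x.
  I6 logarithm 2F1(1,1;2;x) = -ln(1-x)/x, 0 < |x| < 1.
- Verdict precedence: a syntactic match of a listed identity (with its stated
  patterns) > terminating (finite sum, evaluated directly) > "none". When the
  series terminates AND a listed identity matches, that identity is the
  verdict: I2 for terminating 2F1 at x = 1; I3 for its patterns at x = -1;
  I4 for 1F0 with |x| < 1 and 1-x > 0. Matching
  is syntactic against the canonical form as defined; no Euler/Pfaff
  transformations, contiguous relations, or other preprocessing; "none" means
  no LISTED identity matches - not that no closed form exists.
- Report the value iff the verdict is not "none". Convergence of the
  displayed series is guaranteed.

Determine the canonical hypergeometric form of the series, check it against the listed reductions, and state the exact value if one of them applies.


Reduced: x = -1, 2F1, upper = {-6, 6}, lower = {13}, C = 11/3. Verdict: the Kummer evaluation I3 matches (x = -1; c = 13 equals 1+a-b for upper {-6, 6}: listed pattern). Value: 121/3.

Structural cue: t_0 being 11/3, (1)_k (prefactor 11/3) is k! itself.
Adjacent-term ratio: r(k) = (-1) * (k-6) (k+6) / [(k+13) (k+1)] ; factor over Q: parameters, x = (-1), and C = 11/3.


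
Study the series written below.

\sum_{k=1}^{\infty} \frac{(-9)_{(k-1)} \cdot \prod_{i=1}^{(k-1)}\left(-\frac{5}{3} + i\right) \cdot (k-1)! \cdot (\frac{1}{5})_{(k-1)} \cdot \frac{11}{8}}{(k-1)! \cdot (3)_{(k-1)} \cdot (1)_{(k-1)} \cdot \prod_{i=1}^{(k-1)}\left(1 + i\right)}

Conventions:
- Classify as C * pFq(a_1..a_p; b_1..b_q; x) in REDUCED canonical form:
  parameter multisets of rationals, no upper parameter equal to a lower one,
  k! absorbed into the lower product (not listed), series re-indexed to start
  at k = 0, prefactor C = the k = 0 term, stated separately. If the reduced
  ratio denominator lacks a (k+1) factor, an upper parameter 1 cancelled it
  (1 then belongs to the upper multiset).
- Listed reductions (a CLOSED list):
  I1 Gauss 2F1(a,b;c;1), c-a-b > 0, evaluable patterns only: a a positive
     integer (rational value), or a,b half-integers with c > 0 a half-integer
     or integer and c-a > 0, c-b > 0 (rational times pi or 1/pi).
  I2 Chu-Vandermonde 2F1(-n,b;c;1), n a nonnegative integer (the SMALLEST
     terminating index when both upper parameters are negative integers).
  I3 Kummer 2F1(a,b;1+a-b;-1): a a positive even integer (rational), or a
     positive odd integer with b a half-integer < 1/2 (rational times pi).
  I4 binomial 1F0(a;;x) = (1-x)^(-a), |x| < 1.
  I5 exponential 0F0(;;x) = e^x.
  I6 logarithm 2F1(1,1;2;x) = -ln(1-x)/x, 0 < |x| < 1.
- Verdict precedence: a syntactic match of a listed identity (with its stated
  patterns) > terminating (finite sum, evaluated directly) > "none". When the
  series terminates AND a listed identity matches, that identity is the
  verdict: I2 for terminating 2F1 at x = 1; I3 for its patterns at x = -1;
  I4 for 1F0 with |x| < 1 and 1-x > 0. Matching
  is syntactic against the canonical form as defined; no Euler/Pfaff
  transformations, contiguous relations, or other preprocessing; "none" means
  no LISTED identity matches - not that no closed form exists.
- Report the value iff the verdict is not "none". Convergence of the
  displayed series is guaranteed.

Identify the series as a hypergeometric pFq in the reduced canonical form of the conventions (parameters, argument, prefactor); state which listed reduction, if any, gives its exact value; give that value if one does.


The tell: t_0 being \frac{11}{8}, the factorial ratio (C = 11/8, x = 1) (k+a-1)!/(a-1)! is a rising factorial (a)_k.
Term ratio: r(k) = 1 * (k-9) (k-\frac{2}{3}) (k+\frac{1}{5}) / [(k+2) (k+3) (k+1)] - rational in k. x = 1; t_0 = \frac{11}{8}; negate the roots.

Canonical form: C = \frac{11}{8} times 3F2 with upper {-9, -\frac{2}{3}, \frac{1}{5}}, lower {2, 3}, x = 1. Verdict: terminating - upper parameter -9 makes this a finite sum (last index 9), evaluated exactly. Hence: \frac{2526024396599077}{1556956054687500}.


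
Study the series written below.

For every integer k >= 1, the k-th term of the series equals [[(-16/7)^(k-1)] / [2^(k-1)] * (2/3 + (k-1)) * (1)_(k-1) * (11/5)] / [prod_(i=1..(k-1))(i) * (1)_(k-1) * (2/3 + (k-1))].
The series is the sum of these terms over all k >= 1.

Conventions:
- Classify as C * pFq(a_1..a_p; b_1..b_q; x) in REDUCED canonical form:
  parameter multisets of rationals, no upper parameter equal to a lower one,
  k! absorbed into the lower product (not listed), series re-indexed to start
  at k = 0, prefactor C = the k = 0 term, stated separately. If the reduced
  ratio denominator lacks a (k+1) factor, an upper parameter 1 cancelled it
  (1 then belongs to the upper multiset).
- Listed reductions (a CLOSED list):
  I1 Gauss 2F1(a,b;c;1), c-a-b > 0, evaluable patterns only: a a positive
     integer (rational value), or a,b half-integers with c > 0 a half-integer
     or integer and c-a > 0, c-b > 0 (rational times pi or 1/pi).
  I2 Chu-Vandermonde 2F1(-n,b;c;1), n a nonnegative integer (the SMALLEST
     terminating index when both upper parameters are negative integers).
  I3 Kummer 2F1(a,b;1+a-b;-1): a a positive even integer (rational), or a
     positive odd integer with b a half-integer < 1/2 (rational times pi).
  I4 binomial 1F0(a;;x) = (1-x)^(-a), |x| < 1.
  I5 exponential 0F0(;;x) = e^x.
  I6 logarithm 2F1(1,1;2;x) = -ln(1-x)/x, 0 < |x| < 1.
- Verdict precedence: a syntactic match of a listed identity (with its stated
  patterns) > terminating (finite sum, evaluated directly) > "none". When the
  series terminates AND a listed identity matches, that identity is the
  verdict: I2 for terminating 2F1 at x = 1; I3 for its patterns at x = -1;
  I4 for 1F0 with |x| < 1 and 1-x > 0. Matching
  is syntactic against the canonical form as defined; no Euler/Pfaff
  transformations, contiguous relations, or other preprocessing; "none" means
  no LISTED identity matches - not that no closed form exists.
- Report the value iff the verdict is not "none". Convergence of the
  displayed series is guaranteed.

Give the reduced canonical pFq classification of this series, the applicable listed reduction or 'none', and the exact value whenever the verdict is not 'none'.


This is 11/5 * 0F0(-; -; -8/7) in reduced canonical form. Verdict: exponential (I5) matches (the 0F0 exponential series at x = -8/7). Sum: (11/5) * e^(-8/7).

Key observation: t_0 = 11/5 here, and the two k-th powers (C = 11/5, x = -8/7) combine into one argument.
Term ratio: r(k) = (-8/7) * 1 / [(k+1)] ; factor over Q: parameters, x = (-8/7), and C = 11/5.


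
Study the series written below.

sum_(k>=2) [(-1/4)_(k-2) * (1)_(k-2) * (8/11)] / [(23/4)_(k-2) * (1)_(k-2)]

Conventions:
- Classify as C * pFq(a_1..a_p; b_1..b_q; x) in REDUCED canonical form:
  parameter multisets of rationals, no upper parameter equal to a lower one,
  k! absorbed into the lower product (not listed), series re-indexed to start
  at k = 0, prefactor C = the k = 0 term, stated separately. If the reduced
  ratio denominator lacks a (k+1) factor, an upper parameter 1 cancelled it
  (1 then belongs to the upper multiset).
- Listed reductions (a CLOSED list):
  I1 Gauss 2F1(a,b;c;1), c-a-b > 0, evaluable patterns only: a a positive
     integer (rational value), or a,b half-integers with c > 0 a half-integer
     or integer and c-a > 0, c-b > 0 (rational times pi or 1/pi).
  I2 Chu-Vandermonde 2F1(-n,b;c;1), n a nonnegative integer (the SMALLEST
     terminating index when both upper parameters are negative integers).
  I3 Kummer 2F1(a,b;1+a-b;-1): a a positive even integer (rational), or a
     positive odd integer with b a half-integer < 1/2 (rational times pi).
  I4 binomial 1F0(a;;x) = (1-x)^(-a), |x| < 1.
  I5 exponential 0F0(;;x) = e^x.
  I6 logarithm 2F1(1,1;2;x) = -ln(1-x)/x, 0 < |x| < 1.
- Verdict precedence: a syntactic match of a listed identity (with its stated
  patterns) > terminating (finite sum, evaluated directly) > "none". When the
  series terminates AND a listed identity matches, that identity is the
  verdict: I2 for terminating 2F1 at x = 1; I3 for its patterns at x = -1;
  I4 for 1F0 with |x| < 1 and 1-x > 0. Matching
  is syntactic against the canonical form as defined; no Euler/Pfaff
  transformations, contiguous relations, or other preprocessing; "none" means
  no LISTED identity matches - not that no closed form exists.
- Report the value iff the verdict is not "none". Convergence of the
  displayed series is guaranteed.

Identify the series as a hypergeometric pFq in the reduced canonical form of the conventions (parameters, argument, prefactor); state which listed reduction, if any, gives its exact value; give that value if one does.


First insight: with t_0 = 8/11, (1)_k (C = 8/11) is k! itself.
Consecutive-term ratio: r(k) = 1 * (k-1/4) (k+1) / [(k+23/4) (k+1)] - poly over poly, x = 1 from leading terms; C = 8/11 at k = 0.

The series (x = 1) is 2F1: upper {-1/4, 1}, lower {23/4}, prefactor 8/11. Verdict: this is the Gauss summation I1 (x = 1: the Gamma ratio telescopes since c-a-b = 5 > 0 and a = 1 in Z>0). Exact value: 38/55.


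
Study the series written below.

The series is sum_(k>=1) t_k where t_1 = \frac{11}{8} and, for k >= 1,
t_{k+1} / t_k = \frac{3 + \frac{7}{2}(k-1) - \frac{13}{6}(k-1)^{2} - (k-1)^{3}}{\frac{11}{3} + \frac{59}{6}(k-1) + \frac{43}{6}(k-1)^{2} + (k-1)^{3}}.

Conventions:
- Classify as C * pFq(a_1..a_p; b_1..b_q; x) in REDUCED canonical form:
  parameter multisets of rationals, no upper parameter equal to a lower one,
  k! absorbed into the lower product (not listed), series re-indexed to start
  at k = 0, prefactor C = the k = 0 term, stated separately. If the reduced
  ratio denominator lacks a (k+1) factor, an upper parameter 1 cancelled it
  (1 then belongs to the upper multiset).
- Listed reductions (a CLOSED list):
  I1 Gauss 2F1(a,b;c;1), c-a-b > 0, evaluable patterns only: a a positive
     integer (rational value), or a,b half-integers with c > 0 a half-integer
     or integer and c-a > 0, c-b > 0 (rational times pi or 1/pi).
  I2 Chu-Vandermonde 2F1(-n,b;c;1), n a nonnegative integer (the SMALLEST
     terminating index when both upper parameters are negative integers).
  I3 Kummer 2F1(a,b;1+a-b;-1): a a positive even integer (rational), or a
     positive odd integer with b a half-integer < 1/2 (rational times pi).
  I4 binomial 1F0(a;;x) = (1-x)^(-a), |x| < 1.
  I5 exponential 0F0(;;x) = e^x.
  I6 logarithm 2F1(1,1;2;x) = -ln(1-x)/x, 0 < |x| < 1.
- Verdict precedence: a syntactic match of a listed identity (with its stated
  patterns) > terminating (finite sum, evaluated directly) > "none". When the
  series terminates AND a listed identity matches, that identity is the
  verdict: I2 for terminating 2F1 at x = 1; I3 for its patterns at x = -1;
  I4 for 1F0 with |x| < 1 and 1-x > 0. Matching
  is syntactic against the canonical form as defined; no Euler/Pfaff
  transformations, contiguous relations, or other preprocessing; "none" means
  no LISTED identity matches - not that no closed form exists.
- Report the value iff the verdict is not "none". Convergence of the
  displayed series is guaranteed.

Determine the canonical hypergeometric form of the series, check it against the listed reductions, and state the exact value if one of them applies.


Canonical form: C = \frac{11}{8} times 2F1 with upper {-\frac{3}{2}, 3}, lower {\frac{11}{2}}, x = -1. Verdict: this is Kummer (I3) (x = -1; c = \frac{11}{2} equals 1+a-b for upper {-\frac{3}{2}, 3}: listed pattern). Value: \frac{3465}{4096} \cdot \pi.

Key step: with t_0 = \frac{11}{8}, factor the ratio over Q (C = 11/8, x = -1): negated roots = parameters.
Consecutive-term ratio: r(k) = -1 * (k-\frac{3}{2}) (k+3) / [(k+\frac{11}{2}) (k+1)] - rational; roots negated = parameters, x = -1, C = \frac{11}{8}.


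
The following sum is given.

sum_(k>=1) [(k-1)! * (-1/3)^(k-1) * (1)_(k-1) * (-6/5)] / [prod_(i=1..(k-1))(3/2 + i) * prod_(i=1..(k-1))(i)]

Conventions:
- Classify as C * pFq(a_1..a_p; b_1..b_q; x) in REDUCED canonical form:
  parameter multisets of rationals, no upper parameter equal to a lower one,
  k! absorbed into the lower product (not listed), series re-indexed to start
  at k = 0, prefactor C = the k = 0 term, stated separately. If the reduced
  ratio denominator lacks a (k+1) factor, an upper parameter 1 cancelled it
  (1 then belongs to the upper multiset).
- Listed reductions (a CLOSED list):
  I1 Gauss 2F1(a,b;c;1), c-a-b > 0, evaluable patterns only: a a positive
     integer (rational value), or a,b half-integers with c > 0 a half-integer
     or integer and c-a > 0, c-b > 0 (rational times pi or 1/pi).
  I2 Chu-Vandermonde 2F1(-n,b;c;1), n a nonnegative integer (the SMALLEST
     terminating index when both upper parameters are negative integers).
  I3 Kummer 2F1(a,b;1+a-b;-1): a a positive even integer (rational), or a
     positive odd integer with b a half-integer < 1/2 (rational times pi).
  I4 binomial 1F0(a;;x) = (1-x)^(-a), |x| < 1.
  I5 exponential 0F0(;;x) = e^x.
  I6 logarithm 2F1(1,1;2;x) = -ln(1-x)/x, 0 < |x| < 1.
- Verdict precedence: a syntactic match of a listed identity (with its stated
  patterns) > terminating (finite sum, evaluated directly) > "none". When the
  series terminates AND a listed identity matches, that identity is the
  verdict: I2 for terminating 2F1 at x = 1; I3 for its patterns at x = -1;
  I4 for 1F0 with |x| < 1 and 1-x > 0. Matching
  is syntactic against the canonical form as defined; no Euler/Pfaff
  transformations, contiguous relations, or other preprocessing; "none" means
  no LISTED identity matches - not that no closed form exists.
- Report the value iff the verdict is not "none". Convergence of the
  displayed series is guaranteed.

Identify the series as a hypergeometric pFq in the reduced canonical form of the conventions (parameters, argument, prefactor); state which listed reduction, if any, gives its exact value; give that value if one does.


At argument -1/3: a 2F1 with upper {1, 1}, lower {5/2}, scaled by C = -6/5. Verdict: none here - no I1-I6 shape fits x = -1/3 with lower {5/2}.

Key observation: t_0 = -6/5 here, and the factorial ratio (prefactor -6/5) (k+a-1)!/(a-1)! is a rising factorial (a)_k.
Term ratio: r(k) = (-1/3) * (k+1) (k+1) / [(k+5/2) (k+1)] - rational in k. x = (-1/3); t_0 = -6/5; negate the roots.


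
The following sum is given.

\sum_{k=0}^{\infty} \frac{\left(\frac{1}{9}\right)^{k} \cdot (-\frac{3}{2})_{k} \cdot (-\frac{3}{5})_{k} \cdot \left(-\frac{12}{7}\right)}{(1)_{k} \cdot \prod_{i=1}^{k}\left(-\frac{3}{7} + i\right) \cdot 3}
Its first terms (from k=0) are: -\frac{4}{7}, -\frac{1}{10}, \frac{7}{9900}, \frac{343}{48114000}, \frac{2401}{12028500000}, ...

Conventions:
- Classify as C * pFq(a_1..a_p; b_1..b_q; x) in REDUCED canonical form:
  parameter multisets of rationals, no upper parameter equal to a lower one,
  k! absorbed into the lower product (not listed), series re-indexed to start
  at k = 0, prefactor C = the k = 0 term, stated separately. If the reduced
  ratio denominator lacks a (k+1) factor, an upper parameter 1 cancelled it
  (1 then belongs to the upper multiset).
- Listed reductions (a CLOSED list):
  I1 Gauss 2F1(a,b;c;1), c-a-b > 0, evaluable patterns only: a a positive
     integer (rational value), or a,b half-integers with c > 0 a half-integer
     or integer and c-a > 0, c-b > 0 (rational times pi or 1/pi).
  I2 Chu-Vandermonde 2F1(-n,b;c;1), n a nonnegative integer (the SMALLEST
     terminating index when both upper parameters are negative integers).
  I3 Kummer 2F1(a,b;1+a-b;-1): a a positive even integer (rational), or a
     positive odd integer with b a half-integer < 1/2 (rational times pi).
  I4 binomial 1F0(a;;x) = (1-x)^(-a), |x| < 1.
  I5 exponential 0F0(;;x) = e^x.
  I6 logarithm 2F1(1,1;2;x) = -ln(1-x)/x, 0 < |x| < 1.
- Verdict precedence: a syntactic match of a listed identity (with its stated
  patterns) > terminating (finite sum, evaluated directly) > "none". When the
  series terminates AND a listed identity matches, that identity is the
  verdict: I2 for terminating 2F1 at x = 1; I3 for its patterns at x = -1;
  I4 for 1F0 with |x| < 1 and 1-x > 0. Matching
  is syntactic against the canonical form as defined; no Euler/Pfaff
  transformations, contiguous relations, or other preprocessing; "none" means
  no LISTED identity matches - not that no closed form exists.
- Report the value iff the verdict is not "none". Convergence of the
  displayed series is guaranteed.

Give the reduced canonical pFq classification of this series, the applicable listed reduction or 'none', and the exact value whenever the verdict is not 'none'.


With C = -\frac{4}{7}: the canonical form is 2F1(-\frac{3}{2}, -\frac{3}{5}; \frac{4}{7}; \frac{1}{9}). Verdict: none - at argument \frac{1}{9} the multisets {-\frac{3}{2}, -\frac{3}{5}} ; {\frac{4}{7}} match no listed identity.

The tell: t_0 = -\frac{4}{7} here, and the lower running product (prefactor -4/7) is a rising factorial.
Ratio: r(k) = \frac{1}{9} * (k-\frac{3}{2}) (k-\frac{3}{5}) / [(k+\frac{4}{7}) (k+1)] ; factor over Q: parameters, x = \frac{1}{9}, and C = -\frac{4}{7}.


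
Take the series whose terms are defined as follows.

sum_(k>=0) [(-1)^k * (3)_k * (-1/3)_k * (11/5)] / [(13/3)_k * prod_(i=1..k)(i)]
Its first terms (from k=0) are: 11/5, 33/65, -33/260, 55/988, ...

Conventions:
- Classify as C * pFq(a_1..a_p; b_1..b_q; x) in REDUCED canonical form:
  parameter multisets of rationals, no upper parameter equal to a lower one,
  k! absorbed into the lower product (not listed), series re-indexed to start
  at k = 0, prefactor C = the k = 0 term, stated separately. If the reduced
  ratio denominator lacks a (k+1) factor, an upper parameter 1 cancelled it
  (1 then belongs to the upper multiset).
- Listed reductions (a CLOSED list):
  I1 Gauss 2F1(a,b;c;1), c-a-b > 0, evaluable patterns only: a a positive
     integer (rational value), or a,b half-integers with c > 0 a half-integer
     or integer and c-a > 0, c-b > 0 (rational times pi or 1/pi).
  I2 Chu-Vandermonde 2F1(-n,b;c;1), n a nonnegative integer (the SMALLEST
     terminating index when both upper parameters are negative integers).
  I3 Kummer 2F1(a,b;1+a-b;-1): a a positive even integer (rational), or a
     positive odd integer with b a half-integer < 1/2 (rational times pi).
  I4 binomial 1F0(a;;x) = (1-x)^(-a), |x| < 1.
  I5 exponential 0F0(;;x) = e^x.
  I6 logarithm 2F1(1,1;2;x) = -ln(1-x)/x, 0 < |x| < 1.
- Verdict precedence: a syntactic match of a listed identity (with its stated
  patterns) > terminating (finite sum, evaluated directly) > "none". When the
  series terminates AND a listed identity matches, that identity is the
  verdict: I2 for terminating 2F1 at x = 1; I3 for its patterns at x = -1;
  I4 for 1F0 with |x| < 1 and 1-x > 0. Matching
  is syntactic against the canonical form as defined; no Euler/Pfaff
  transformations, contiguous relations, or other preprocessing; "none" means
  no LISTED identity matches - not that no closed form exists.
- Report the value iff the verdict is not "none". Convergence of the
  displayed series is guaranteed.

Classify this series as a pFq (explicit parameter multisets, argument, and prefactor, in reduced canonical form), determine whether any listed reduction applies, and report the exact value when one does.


With C = 11/5: the canonical form is 2F1(-1/3, 3; 13/3; -1). Verdict: none. A 2F1 with upper {-1/3, 3} fits none of I1-I6 at x = -1; the sum runs forever.

Structural cue: with t_0 = 11/5, the product of the first k integers (prefactor 11/5) is k!.
Step ratio: r(k) = (-1) * (k-1/3) (k+3) / [(k+13/3) (k+1)] - rational in k, leading ratio (-1); with t_0 = 11/5, classification follows.


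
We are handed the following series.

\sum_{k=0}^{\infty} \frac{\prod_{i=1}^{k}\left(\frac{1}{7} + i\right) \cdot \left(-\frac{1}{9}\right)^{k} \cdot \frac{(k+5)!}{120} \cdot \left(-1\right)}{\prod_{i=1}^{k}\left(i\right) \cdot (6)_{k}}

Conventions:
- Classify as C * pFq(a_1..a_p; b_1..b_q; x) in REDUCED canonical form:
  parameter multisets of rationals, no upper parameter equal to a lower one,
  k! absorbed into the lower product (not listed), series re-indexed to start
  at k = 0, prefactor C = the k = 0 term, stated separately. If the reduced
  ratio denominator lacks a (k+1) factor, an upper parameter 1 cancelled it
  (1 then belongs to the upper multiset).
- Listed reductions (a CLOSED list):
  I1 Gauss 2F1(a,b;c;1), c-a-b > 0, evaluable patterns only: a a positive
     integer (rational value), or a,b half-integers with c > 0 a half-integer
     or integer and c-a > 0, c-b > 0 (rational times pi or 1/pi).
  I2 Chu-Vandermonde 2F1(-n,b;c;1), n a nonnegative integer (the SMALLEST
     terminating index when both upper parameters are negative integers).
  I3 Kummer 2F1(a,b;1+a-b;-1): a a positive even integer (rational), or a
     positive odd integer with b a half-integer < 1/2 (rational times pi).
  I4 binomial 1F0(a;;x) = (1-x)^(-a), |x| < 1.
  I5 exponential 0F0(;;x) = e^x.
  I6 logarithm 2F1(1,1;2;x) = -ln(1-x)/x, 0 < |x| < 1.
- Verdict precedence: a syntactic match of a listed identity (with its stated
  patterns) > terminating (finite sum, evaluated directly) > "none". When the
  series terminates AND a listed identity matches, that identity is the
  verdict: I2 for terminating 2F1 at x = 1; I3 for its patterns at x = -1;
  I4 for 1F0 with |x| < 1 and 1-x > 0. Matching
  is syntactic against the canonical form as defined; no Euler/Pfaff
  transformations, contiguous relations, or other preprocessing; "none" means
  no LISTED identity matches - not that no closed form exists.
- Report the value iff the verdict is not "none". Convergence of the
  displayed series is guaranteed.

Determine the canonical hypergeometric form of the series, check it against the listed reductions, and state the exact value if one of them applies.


Reduced: x = -\frac{1}{9}, 1F0, upper = {\frac{8}{7}}, lower = {-}, C = -1. Verdict at x = -\frac{1}{9}: binomial (I4) matches (the 1F0 binomial series: exponent -8/7, x = -\frac{1}{9}). Exact value: \left(-1\right) \cdot \left(\frac{10}{9}\right)^{-\frac{8}{7}}.

Key observation: x = -\frac{1}{9} and the running product (prefactor -1) telescopes to a rising factorial.
Consecutive-term ratio: r(k) = -\frac{1}{9} * (k+\frac{8}{7}) / [(k+1)] - rational; roots negated = parameters, x = -\frac{1}{9}, C = -1.


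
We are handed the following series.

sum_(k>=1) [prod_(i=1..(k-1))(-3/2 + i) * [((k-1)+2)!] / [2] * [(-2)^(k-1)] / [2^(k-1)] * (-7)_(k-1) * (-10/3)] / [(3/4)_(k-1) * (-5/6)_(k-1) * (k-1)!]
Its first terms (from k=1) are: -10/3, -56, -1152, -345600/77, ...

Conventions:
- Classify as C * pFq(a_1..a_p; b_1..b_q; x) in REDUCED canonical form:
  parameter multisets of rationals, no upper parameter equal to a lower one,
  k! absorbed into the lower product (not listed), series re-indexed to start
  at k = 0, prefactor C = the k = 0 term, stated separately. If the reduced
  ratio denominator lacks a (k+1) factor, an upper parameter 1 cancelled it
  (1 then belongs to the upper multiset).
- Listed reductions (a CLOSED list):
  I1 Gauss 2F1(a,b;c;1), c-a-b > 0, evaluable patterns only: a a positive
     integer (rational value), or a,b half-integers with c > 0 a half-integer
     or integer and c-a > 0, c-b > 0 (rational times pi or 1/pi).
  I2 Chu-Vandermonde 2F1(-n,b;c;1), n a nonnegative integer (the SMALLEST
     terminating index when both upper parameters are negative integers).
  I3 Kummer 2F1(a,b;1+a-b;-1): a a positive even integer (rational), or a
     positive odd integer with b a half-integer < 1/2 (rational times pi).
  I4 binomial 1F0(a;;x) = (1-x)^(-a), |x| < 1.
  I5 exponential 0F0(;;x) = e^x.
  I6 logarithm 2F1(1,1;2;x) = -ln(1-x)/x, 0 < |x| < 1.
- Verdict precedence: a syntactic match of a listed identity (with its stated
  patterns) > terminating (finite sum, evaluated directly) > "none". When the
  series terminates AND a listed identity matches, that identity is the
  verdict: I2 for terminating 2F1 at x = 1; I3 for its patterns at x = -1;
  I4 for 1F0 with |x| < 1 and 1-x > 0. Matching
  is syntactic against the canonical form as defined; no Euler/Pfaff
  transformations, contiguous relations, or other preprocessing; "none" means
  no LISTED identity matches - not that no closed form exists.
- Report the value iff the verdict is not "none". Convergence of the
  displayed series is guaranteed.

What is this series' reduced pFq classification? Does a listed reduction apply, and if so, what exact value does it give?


x = -1 here; the reduced form reads 3F2, upper {-7, -1/2, 3}, lower {-5/6, 3/4}, C = -10/3. Verdict: terminating - upper parameter -7 makes this a finite sum (last index 7), evaluated exactly. Hence: -104201778493418/3864755895.

Key step: x = (-1) and the two k-th powers (C = -10/3, x = -1) combine into one argument.
Adjacent-term ratio: r(k) = (-1) * (k-7) (k-1/2) (k+3) / [(k-5/6) (k+3/4) (k+1)] - rational in k, leading ratio (-1); with t_0 = -10/3, classification follows.


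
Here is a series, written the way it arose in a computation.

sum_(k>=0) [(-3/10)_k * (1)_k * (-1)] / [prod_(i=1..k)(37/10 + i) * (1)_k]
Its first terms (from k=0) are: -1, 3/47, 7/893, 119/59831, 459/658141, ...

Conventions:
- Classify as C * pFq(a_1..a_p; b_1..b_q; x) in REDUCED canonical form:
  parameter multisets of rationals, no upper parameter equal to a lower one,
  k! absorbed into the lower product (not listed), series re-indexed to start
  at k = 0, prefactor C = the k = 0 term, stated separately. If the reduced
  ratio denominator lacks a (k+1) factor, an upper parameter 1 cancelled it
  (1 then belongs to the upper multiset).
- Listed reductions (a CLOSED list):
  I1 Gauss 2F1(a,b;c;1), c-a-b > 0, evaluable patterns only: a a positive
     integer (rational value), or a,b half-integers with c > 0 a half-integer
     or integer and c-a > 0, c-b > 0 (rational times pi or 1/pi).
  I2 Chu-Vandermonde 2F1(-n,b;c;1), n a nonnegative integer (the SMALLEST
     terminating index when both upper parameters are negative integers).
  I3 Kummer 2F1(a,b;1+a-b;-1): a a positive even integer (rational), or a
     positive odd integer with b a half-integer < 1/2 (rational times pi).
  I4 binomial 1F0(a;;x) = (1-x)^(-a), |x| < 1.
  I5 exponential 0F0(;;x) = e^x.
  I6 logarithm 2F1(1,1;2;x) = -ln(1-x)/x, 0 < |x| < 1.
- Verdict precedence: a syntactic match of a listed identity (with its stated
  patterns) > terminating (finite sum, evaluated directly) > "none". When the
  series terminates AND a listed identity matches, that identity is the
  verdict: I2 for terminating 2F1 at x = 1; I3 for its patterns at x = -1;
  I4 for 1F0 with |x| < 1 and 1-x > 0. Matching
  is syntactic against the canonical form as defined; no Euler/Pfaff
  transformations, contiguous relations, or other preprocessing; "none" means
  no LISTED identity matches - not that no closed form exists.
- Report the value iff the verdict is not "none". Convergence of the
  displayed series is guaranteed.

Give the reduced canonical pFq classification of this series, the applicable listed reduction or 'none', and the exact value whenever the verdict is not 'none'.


With C = -1: the canonical form is 2F1(-3/10, 1; 47/10; 1). Verdict: Gauss (I1, integer-parameter pattern) matches (x = 1: the Gamma ratio telescopes since c-a-b = 4 > 0 and a = 1 in Z>0). Sum: -37/40.

First insight: with t_0 = -1, (1)_k (C = -1) is k! itself.
Ratio: r(k) = 1 * (k-3/10) (k+1) / [(k+47/10) (k+1)] - rational in k. x = 1; t_0 = -1; negate the roots.


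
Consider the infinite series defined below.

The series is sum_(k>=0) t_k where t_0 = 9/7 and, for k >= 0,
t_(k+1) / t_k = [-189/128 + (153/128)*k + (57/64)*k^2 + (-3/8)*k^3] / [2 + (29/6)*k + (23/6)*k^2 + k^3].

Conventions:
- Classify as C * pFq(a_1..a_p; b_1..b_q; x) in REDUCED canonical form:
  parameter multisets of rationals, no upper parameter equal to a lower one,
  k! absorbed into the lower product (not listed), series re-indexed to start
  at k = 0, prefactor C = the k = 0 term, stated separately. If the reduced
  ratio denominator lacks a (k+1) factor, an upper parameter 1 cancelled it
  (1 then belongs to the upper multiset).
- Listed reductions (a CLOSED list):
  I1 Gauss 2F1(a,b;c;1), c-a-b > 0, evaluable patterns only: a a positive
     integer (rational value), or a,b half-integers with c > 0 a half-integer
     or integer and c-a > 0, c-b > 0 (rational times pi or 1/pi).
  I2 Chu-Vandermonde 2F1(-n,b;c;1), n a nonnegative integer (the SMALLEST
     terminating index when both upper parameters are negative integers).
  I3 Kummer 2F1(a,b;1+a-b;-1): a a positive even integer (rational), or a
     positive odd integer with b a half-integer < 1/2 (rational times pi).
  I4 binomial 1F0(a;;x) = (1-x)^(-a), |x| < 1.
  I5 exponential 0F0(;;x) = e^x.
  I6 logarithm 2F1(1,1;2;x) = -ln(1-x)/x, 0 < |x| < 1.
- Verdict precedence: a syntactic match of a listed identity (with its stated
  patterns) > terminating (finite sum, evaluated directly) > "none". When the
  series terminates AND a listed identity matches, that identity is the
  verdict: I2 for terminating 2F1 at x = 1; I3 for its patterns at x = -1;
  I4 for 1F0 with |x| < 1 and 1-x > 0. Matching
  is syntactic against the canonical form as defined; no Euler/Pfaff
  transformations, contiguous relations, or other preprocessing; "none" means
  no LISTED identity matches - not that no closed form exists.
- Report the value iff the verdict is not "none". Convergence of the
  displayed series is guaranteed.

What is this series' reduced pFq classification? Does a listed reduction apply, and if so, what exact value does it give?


Classification (C = 9/7): 2F1 with upper {-3, -7/8}, lower {4/3}, argument x = -3/8. Verdict: terminating. (-3)_k vanishes past k = 3, leaving a 4-term sum, computed directly. Exact value: 23240151/73400320.

Key step: x = (-3/8) and the ratio is unreduced: k + 3/2 divides both sides (C = 9/7).
Ratio: r(k) = (-3/8) * (k-3) (k-7/8) / [(k+4/3) (k+1)] - rational in k. x = (-3/8); t_0 = 9/7; negate the roots.


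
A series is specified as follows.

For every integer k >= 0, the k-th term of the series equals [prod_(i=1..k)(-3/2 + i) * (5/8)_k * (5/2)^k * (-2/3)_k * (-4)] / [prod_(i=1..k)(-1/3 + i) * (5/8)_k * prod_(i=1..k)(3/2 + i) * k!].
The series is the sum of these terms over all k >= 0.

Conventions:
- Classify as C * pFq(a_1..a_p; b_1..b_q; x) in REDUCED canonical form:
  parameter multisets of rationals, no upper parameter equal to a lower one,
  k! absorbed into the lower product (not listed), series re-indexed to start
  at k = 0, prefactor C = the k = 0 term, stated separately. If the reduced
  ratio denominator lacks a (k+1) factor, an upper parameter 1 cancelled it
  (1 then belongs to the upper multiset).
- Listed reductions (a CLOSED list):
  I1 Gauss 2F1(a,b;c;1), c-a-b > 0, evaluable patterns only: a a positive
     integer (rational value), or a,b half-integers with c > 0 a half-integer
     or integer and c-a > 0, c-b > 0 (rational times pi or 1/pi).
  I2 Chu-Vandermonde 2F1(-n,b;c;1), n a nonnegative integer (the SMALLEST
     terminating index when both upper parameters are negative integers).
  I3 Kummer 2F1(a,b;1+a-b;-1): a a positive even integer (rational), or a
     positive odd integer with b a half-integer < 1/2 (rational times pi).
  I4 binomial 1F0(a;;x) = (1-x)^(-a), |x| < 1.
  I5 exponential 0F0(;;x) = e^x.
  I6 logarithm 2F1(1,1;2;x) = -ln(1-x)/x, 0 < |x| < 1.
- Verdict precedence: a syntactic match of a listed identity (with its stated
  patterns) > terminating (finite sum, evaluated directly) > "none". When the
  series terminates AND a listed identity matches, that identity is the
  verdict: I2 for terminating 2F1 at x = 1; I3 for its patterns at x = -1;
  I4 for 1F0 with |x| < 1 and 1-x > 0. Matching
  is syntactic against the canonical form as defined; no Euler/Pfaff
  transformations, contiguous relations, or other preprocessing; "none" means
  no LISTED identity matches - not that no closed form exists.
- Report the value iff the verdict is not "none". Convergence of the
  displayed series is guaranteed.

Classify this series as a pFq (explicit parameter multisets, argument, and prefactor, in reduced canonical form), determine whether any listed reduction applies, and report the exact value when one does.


The series (x = 5/2) is 2F2: upper {-2/3, -1/2}, lower {2/3, 5/2}, prefactor -4. Verdict: no listed reduction: x = 5/2 and upper {-2/3, -1/2} fail every I1-I6 pattern.

The tell: x = (5/2) and the parameter 5/8 appears in both the upper and lower lists and cancels.
Adjacent-term ratio: r(k) = (5/2) * (k-2/3) (k-1/2) / [(k+2/3) (k+5/2) (k+1)] ; factor over Q: parameters, x = (5/2), and C = -4.


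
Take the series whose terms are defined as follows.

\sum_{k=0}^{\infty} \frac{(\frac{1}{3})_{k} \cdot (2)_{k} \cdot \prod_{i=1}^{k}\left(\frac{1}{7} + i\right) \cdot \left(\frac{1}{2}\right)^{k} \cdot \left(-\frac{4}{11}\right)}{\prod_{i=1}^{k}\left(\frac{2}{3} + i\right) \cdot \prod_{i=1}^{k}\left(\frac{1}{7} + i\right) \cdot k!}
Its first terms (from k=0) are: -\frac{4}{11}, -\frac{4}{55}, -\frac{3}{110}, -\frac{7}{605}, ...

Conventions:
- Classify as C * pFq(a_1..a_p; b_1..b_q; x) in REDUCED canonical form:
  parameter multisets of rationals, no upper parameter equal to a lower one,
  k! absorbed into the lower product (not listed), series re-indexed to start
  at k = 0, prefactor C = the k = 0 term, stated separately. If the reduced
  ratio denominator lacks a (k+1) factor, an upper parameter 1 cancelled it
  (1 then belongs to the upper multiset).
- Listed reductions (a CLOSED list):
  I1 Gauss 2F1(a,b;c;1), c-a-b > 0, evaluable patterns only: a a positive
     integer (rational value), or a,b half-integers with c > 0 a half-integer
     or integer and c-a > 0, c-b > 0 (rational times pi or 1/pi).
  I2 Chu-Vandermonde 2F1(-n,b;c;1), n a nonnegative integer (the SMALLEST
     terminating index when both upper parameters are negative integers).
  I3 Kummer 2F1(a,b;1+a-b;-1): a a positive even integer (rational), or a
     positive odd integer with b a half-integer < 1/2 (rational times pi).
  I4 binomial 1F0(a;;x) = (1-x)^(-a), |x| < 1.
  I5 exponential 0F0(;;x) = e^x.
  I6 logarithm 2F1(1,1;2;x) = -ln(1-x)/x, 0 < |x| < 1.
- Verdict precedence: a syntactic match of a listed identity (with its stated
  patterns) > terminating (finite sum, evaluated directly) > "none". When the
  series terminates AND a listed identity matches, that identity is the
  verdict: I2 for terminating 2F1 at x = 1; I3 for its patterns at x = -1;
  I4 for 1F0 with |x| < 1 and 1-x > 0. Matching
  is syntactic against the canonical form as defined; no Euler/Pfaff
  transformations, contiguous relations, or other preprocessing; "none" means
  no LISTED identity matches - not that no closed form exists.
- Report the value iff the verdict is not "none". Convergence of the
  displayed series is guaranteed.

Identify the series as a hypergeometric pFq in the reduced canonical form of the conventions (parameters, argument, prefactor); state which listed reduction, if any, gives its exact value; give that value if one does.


At argument \frac{1}{2}: a 2F1 with upper {\frac{1}{3}, 2}, lower {\frac{5}{3}}, scaled by C = -\frac{4}{11}. Verdict: none. Every listed pattern misses the 2F1 form at \frac{1}{2}, upper {\frac{1}{3}, 2}.

Key step: with t_0 = -\frac{4}{11}, the lower running product (prefactor -4/11) is a rising factorial.
Adjacent-term ratio: r(k) = \frac{1}{2} * (k+\frac{1}{3}) (k+2) / [(k+\frac{5}{3}) (k+1)] - rational in k. x = \frac{1}{2}; t_0 = -\frac{4}{11}; negate the roots.


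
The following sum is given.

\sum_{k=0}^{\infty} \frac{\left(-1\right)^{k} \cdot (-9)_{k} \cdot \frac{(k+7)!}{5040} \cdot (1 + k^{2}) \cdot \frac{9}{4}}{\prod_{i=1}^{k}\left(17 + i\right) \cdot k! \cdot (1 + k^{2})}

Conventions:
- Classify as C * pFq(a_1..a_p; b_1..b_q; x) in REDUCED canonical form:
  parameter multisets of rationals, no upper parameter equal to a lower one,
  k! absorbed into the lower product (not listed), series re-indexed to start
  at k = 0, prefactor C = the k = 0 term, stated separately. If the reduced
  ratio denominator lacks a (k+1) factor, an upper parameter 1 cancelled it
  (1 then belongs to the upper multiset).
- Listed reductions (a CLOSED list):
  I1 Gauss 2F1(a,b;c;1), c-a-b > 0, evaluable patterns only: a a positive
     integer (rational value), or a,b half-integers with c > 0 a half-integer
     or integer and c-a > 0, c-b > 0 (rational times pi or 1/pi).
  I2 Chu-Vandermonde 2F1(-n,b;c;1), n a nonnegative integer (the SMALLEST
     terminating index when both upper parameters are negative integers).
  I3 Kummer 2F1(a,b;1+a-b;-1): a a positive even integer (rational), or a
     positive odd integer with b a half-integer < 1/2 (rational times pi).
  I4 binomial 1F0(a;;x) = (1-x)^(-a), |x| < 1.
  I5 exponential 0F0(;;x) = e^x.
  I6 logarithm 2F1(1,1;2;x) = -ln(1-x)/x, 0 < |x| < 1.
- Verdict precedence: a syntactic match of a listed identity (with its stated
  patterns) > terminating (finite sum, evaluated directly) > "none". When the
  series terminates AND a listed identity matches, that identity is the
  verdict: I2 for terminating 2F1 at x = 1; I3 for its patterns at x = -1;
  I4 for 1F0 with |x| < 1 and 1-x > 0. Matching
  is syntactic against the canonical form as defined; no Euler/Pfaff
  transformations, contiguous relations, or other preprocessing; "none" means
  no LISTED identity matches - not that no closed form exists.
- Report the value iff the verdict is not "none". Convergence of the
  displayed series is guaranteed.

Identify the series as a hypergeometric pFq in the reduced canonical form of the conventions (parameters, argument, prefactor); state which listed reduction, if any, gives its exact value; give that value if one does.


Classification (C = \frac{9}{4}): 2F1 with upper {-9, 8}, lower {18}, argument x = -1. Verdict: the Kummer evaluation I3 applies (x = -1; c = 18 equals 1+a-b for upper {-9, 8}: listed pattern). Value: \frac{153}{2}.

The tell: t_0 being \frac{9}{4}, the lower running product (C = 9/4, x = -1) is a rising factorial.
Consecutive-term ratio: r(k) = -1 * (k-9) (k+8) / [(k+18) (k+1)] - rational in k. x = -1; t_0 = \frac{9}{4}; negate the roots.


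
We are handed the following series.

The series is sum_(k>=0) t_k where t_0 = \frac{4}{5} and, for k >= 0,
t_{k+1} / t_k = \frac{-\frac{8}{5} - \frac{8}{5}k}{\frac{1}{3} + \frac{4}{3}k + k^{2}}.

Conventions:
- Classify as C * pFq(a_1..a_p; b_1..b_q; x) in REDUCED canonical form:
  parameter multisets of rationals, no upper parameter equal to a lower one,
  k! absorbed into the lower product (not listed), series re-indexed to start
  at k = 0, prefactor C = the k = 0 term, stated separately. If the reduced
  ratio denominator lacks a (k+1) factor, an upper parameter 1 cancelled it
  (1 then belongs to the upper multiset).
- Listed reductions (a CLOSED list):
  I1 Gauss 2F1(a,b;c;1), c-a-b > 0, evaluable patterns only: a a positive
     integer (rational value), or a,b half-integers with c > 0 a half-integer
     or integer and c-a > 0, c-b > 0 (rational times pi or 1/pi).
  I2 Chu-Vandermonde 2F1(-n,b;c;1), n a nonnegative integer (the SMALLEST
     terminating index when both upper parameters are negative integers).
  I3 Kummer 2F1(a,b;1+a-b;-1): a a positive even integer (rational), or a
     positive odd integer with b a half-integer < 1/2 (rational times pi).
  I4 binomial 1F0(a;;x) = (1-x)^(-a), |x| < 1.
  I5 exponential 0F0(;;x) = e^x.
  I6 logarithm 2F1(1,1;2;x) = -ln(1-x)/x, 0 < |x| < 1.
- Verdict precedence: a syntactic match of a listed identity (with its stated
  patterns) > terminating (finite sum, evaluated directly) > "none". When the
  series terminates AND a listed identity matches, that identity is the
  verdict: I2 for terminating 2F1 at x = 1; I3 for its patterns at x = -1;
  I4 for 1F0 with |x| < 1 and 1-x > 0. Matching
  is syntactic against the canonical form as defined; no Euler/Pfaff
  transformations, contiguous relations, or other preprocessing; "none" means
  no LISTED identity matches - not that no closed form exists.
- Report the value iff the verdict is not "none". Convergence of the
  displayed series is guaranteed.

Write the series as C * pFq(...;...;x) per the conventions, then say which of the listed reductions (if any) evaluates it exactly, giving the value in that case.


Classification (C = \frac{4}{5}): 1F1 with upper {1}, lower {\frac{1}{3}}, argument x = -\frac{8}{5}. Verdict: none - at argument -\frac{8}{5} the multisets {1} ; {\frac{1}{3}} match no listed identity.

The tell: with t_0 = \frac{4}{5}, roots of the ratio polynomials (C = 4/5, x = -8/5) are the negated parameters.
Ratio: r(k) = -\frac{8}{5} * (k+1) / [(k+\frac{1}{3}) (k+1)] - poly over poly, x = -\frac{8}{5} from leading terms; C = \frac{4}{5} at k = 0.
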